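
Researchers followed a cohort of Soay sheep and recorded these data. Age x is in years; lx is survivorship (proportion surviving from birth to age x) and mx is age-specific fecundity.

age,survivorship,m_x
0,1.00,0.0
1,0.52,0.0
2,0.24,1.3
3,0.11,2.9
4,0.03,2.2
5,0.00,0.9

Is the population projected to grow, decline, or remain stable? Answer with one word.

declining

R0 = Σ lx·mx = 0 + 0 + 0.312 + 0.319 + 0.066 + 0 = 0.697
R0 < 1, so the population is declining.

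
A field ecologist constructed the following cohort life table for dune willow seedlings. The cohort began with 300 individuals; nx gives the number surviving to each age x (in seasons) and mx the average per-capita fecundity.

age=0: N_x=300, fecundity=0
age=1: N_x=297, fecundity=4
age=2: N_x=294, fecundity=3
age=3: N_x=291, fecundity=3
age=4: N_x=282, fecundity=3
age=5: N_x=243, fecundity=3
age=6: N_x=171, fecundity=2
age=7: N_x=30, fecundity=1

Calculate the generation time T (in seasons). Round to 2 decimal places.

lx = nx/n0 = nx/300: 1, 0.99, 0.98, 0.97, 0.94, 0.81, 0.57, 0.1
lx·mx: 0, 3.96, 2.94, 2.91, 2.82, 2.43, 1.14, 0.1 → R0 = 16.3
x·lx·mx: 0, 3.96, 5.88, 8.73, 11.28, 12.15, 6.84, 0.7 → Σ = 49.54
T = 49.54 / 16.3 = 3.039264… → 3.04

3.04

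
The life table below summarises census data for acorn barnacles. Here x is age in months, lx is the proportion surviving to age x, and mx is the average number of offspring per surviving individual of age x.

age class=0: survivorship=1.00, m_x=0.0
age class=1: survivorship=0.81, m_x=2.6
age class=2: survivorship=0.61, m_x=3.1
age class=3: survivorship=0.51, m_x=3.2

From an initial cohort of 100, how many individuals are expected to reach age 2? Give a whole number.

61

Expected survivors = N0 · l_2 = 100 × 0.61 = 61 → 61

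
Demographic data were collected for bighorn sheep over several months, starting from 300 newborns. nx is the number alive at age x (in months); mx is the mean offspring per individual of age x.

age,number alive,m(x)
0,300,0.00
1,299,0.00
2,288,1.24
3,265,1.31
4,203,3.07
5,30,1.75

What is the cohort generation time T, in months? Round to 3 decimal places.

3.269

lx = nx/n0 = nx/300: 1, 0.99667…, 0.96, 0.88333…, 0.67667…, 0.1
lx·mx: 0, 0, 1.1904, 1.157167…, 2.077367…, 0.175 → R0 = 4.599933…
x·lx·mx: 0, 0, 2.3808, 3.4715…, 8.309467…, 0.875 → Σ = 15.036767…
T = 15.036767… / 4.599933… = 3.26891… → 3.269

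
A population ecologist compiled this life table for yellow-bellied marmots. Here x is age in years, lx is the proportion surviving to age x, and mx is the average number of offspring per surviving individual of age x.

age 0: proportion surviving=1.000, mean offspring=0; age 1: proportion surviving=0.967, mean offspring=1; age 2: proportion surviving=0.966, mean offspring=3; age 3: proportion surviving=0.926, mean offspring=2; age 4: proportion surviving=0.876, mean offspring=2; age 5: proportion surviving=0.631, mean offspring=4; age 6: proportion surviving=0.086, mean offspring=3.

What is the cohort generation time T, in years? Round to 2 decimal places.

3.27

lx·mx: 0, 0.967, 2.898, 1.852, 1.752, 2.524, 0.258 → R0 = 10.251
x·lx·mx: 0, 0.967, 5.796, 5.556, 7.008, 12.62, 1.548 → Σ = 33.495
T = 33.495 / 10.251 = 3.267486… → 3.27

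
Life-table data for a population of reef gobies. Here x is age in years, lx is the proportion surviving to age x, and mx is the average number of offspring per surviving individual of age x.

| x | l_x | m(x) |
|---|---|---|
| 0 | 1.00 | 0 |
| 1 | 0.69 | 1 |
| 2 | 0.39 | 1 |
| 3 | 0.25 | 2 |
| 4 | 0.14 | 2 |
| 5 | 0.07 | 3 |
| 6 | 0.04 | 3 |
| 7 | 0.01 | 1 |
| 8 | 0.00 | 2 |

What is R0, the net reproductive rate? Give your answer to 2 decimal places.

lx·mx by age: 0, 0.69, 0.39, 0.5, 0.28, 0.21, 0.12, 0.01, 0
R0 = Σ lx·mx = 2.2 → 2.20

2.20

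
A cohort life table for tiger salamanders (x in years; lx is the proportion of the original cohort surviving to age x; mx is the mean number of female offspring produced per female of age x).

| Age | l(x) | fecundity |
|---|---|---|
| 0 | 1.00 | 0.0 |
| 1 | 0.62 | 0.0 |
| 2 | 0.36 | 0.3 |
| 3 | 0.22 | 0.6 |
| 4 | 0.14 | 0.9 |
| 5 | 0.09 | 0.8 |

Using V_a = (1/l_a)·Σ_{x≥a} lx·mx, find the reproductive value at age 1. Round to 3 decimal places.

lx·mx for x ≥ 1: 0, 0.108, 0.132, 0.126, 0.072 → sum = 0.438
V_1 = 0.438 / l_1 = 0.438 / 0.62 = 0.706452… → 0.706

0.706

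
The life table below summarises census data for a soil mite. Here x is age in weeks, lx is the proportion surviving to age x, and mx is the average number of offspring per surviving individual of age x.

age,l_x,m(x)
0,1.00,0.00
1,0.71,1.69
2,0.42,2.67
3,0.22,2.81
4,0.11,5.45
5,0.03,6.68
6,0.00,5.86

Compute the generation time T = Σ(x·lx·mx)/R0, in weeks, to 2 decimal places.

2.33

lx·mx: 0, 1.1999, 1.1214, 0.6182, 0.5995, 0.2004, 0 → R0 = 3.7394
x·lx·mx: 0, 1.1999, 2.2428, 1.8546, 2.398, 1.002, 0 → Σ = 8.6973
T = 8.6973 / 3.7394 = 2.325854… → 2.33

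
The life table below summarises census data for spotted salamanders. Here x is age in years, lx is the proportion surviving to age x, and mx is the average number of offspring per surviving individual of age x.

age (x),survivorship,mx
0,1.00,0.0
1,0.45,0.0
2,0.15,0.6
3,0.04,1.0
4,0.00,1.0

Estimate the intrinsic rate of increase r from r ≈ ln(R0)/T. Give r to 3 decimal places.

-0.884

R0 = Σ lx·mx = 0 + 0 + 0.09 + 0.04 + 0 = 0.13
Σ x·lx·mx = 0.3; T = 0.3/0.13 = 2.30769…
r ≈ ln(R0)/T = ln(0.13)/2.30769… = -0.8841… → -0.884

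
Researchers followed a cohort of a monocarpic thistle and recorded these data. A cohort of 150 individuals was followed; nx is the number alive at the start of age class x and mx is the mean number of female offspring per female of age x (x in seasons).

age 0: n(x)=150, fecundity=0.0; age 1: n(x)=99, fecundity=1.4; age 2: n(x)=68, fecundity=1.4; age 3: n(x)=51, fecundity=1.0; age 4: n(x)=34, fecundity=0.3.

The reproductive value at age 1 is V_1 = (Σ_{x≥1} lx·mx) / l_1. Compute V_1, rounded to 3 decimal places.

2.980

lx = nx/n0 = nx/150: 1, 0.66, 0.45333…, 0.34, 0.22667…
lx·mx for x ≥ 1: 0.924, 0.634667…, 0.34, 0.068… → sum = 1.966667…
V_1 = 1.966667… / l_1 = 1.966667… / 0.66 = 2.979798… → 2.980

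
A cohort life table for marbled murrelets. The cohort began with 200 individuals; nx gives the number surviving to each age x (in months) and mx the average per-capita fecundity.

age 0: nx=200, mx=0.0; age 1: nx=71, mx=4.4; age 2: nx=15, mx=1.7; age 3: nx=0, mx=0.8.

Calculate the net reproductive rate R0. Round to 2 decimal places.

1.69

lx = nx/n0 = nx/200: 1, 0.355, 0.075, 0
lx·mx by age: 0, 1.562, 0.1275, 0
R0 = Σ lx·mx = 1.6895 → 1.69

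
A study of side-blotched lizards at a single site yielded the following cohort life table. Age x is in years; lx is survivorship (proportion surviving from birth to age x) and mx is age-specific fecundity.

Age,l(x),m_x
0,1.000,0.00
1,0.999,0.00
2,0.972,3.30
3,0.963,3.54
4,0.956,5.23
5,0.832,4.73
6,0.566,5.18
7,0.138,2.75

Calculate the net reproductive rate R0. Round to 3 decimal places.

lx·mx by age: 0, 0, 3.2076, 3.40902, 4.99988, 3.93536, 2.93188, 0.3795
R0 = Σ lx·mx = 18.86324 → 18.863

18.863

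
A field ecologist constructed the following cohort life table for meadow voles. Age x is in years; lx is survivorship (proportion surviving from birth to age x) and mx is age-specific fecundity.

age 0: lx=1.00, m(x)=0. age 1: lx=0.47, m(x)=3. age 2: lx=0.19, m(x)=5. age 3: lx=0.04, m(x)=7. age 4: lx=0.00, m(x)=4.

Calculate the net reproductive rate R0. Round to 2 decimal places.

2.64

lx·mx by age: 0, 1.41, 0.95, 0.28, 0
R0 = Σ lx·mx = 2.64 → 2.64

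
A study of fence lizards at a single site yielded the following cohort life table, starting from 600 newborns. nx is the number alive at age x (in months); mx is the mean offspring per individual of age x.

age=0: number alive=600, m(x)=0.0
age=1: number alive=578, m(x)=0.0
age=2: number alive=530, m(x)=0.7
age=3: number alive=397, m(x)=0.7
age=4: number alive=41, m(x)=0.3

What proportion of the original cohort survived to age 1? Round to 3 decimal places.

l_1 = n_1/n_0 = 578/600 = 0.963333… → 0.963

0.963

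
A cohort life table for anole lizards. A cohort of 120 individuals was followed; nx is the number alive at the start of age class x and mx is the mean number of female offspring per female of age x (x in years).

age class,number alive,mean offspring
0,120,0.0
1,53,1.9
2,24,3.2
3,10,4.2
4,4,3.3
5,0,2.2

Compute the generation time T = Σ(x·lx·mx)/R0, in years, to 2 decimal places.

1.86

lx = nx/n0 = nx/120: 1, 0.44167…, 0.2, 0.08333…, 0.03333…, 0
lx·mx: 0, 0.839167…, 0.64, 0.35…, 0.11…, 0 → R0 = 1.939167…
x·lx·mx: 0, 0.839167…, 1.28, 1.05…, 0.44…, 0 → Σ = 3.609167…
T = 3.609167… / 1.939167… = 1.861195… → 1.86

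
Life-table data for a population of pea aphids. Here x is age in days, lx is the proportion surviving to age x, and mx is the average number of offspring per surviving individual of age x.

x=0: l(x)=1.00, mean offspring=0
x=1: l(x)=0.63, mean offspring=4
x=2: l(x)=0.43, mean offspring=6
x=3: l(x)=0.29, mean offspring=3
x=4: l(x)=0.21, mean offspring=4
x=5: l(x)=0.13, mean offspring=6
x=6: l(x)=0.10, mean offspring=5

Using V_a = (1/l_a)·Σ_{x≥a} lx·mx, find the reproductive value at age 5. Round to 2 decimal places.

lx·mx for x ≥ 5: 0.78, 0.5 → sum = 1.28
V_5 = 1.28 / l_5 = 1.28 / 0.13 = 9.846154… → 9.85

9.85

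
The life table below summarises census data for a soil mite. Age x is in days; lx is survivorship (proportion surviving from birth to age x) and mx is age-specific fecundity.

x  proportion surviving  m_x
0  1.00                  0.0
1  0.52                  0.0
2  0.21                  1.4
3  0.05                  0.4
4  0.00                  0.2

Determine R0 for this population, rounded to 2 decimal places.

lx·mx by age: 0, 0, 0.294, 0.02, 0
R0 = Σ lx·mx = 0.314 → 0.31

0.31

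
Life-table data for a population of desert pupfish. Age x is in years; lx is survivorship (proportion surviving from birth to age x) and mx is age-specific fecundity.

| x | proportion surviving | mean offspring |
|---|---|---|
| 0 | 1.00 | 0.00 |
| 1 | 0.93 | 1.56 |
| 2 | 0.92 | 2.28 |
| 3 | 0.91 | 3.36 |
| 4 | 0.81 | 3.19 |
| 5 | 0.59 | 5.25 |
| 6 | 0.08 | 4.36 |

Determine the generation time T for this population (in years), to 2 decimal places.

lx·mx: 0, 1.4508, 2.0976, 3.0576, 2.5839, 3.0975, 0.3488 → R0 = 12.6362
x·lx·mx: 0, 1.4508, 4.1952, 9.1728, 10.3356, 15.4875, 2.0928 → Σ = 42.7347
T = 42.7347 / 12.6362 = 3.381927… → 3.38

3.38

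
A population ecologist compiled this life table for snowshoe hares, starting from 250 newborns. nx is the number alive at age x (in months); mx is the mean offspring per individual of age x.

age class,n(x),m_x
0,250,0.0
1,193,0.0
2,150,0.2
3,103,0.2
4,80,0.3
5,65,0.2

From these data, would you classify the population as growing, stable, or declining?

declining

lx = nx/n0 = nx/250: 1, 0.772, 0.6, 0.412, 0.32, 0.26
R0 = Σ lx·mx = 0 + 0 + 0.12 + 0.0824 + 0.096 + 0.052 = 0.3504
R0 < 1, so the population is declining.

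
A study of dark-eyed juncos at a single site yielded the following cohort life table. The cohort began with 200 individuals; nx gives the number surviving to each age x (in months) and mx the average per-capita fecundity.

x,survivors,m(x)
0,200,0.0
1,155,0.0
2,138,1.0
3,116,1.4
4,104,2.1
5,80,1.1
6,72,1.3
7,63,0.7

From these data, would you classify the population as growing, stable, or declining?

growing

lx = nx/n0 = nx/200: 1, 0.775, 0.69, 0.58, 0.52, 0.4, 0.36, 0.315
R0 = Σ lx·mx = 0 + 0 + 0.69 + 0.812 + 1.092 + 0.44 + 0.468 + 0.2205 = 3.7225
R0 > 1, so the population is growing.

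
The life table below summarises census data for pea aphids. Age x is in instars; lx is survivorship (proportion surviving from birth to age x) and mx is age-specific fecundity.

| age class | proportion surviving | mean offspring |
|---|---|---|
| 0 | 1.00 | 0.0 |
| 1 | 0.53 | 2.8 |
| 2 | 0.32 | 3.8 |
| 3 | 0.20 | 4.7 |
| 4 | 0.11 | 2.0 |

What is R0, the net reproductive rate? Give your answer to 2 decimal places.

3.86

lx·mx by age: 0, 1.484, 1.216, 0.94, 0.22
R0 = Σ lx·mx = 3.86 → 3.86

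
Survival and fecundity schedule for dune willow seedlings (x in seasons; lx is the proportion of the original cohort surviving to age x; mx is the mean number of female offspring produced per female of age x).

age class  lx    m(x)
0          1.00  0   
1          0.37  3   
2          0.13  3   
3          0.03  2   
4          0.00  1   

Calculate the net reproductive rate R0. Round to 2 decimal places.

1.56

lx·mx by age: 0, 1.11, 0.39, 0.06, 0
R0 = Σ lx·mx = 1.56 → 1.56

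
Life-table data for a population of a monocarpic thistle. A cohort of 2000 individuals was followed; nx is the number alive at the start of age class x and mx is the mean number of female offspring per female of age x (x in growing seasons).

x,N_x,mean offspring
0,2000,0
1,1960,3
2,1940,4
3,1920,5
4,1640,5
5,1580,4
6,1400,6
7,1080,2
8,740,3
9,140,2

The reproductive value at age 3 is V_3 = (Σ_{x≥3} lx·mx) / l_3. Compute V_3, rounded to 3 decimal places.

19.365

lx = nx/n0 = nx/2000: 1, 0.98, 0.97, 0.96, 0.82, 0.79, 0.7, 0.54, 0.37, 0.07
lx·mx for x ≥ 3: 4.8, 4.1, 3.16, 4.2, 1.08, 1.11, 0.14 → sum = 18.59
V_3 = 18.59 / l_3 = 18.59 / 0.96 = 19.364583… → 19.365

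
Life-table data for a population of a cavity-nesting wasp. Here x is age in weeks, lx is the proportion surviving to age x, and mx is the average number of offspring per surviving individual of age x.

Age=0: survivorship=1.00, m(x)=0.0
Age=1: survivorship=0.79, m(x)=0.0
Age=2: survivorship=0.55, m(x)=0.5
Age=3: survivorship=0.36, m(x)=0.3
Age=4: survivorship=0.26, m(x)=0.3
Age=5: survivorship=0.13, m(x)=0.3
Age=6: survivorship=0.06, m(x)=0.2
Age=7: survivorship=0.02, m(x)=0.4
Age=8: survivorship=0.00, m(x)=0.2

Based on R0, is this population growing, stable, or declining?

R0 = Σ lx·mx = 0 + 0 + 0.275 + 0.108 + 0.078 + 0.039 + 0.012 + 0.008 + 0 = 0.52
R0 < 1, so the population is declining.

declining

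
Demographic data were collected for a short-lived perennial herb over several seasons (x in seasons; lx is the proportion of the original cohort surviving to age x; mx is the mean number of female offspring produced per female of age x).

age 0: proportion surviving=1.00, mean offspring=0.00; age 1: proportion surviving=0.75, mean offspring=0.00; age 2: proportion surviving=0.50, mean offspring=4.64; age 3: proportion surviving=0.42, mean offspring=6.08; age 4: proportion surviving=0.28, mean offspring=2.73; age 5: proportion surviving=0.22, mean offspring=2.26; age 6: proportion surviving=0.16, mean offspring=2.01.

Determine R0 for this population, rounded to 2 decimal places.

lx·mx by age: 0, 0, 2.32, 2.5536, 0.7644, 0.4972, 0.3216
R0 = Σ lx·mx = 6.4568 → 6.46

6.46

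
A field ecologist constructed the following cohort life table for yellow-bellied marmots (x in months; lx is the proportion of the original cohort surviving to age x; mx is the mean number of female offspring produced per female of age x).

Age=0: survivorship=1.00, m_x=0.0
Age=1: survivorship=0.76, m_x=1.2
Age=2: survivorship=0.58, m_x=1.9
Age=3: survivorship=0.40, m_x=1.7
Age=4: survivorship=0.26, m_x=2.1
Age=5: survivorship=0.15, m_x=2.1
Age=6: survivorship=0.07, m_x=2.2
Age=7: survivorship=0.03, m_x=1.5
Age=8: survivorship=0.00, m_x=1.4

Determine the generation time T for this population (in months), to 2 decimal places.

lx·mx: 0, 0.912, 1.102, 0.68, 0.546, 0.315, 0.154, 0.045, 0 → R0 = 3.754
x·lx·mx: 0, 0.912, 2.204, 2.04, 2.184, 1.575, 0.924, 0.315, 0 → Σ = 10.154
T = 10.154 / 3.754 = 2.704848… → 2.70

2.70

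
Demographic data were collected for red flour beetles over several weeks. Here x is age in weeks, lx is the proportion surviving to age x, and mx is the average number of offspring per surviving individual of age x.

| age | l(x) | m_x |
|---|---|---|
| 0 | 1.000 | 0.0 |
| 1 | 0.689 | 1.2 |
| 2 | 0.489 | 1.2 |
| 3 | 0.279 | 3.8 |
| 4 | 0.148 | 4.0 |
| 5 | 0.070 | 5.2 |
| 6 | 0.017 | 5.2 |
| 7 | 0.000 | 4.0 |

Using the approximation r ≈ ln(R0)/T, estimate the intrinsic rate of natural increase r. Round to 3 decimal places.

R0 = Σ lx·mx = 0 + 0.8268 + 0.5868 + 1.0602 + 0.592 + 0.364 + 0.0884 + 0 = 3.5182
Σ x·lx·mx = 9.8994; T = 9.8994/3.5182 = 2.81377…
r ≈ ln(R0)/T = ln(3.5182)/2.81377… = 0.44707… → 0.447

0.447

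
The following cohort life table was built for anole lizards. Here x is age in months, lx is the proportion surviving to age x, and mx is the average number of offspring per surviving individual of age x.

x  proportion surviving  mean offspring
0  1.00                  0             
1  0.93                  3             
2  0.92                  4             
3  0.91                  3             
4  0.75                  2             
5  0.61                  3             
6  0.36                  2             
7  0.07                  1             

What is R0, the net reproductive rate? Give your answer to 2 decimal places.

lx·mx by age: 0, 2.79, 3.68, 2.73, 1.5, 1.83, 0.72, 0.07
R0 = Σ lx·mx = 13.32 → 13.32

13.32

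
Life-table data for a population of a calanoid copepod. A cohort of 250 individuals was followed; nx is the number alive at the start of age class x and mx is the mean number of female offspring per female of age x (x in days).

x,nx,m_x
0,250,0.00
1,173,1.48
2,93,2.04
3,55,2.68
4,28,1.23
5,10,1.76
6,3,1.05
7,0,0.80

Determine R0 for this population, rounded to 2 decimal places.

2.59

lx = nx/n0 = nx/250: 1, 0.692, 0.372, 0.22, 0.112, 0.04, 0.012, 0
lx·mx by age: 0, 1.02416, 0.75888, 0.5896, 0.13776, 0.0704, 0.0126, 0
R0 = Σ lx·mx = 2.5934 → 2.59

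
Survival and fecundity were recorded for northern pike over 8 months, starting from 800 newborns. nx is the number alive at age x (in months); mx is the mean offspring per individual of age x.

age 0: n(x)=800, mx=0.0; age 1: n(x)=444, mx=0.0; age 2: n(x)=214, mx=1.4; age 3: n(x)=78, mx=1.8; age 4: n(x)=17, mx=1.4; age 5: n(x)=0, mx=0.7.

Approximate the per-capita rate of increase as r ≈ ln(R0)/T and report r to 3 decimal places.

lx = nx/n0 = nx/800: 1, 0.555, 0.2675, 0.0975, 0.02125, 0
R0 = Σ lx·mx = 0 + 0 + 0.3745 + 0.1755 + 0.02975… + 0 = 0.57975
Σ x·lx·mx = 1.3945; T = 1.3945/0.57975 = 2.40535…
r ≈ ln(R0)/T = ln(0.57975)/2.40535… = -0.22664… → -0.227

-0.227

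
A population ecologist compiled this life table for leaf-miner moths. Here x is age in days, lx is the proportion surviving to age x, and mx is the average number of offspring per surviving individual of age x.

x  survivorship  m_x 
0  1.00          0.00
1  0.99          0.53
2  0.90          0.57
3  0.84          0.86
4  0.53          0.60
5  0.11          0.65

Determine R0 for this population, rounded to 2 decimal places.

2.15

lx·mx by age: 0, 0.5247, 0.513, 0.7224, 0.318, 0.0715
R0 = Σ lx·mx = 2.1496 → 2.15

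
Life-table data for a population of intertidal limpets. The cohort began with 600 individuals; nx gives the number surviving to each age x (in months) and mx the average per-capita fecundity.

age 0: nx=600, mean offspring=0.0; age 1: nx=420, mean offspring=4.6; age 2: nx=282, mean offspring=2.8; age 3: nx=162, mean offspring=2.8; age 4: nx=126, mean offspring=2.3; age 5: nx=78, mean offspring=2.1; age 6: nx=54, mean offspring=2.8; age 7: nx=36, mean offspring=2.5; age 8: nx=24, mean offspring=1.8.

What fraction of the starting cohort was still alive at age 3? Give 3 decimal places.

0.270

l_3 = n_3/n_0 = 162/600 = 0.27 → 0.270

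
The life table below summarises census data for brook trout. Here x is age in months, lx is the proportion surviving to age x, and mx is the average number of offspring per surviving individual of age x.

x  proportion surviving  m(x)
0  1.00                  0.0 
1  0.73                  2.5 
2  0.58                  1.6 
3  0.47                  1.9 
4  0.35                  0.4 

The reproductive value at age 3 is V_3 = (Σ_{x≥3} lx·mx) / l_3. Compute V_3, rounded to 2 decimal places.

2.20

lx·mx for x ≥ 3: 0.893, 0.14 → sum = 1.033
V_3 = 1.033 / l_3 = 1.033 / 0.47 = 2.197872… → 2.20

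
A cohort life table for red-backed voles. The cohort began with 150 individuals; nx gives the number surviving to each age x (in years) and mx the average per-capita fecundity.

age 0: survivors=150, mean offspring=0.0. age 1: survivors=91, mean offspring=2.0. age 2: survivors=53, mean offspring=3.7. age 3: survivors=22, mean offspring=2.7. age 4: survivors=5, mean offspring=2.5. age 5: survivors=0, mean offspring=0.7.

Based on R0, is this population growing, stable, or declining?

lx = nx/n0 = nx/150: 1, 0.60667…, 0.35333…, 0.14667…, 0.03333…, 0
R0 = Σ lx·mx = 0 + 1.213333… + 1.307333… + 0.396… + 0.083333… + 0 = 3…
R0 > 1, so the population is growing.

growing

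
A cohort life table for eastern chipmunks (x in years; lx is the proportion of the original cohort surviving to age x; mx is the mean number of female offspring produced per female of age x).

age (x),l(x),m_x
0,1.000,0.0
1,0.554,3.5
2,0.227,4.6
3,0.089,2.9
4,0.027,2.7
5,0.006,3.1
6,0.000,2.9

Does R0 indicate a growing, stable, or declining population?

growing

R0 = Σ lx·mx = 0 + 1.939 + 1.0442 + 0.2581 + 0.0729 + 0.0186 + 0 = 3.3328
R0 > 1, so the population is growing.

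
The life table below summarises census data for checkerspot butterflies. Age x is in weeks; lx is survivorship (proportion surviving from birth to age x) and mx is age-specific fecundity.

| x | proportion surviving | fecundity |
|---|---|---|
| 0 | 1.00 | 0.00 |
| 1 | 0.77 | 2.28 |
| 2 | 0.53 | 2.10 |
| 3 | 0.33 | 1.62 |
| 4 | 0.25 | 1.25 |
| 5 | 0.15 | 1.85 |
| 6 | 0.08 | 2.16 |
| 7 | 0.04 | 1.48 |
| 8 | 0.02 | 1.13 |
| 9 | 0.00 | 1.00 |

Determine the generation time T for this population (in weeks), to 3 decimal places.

2.320

lx·mx: 0, 1.7556, 1.113, 0.5346, 0.3125, 0.2775, 0.1728, 0.0592, 0.0226, 0 → R0 = 4.2478
x·lx·mx: 0, 1.7556, 2.226, 1.6038, 1.25, 1.3875, 1.0368, 0.4144, 0.1808, 0 → Σ = 9.8549
T = 9.8549 / 4.2478 = 2.320001… → 2.320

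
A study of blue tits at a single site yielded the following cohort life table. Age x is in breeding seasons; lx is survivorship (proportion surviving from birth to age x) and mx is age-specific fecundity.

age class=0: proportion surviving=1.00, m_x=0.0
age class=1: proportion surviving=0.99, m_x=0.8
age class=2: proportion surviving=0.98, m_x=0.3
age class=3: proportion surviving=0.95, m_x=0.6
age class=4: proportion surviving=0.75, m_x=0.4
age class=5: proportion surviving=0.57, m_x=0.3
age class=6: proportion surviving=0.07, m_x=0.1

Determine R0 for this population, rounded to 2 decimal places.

lx·mx by age: 0, 0.792, 0.294, 0.57, 0.3, 0.171, 0.007
R0 = Σ lx·mx = 2.134 → 2.13

2.13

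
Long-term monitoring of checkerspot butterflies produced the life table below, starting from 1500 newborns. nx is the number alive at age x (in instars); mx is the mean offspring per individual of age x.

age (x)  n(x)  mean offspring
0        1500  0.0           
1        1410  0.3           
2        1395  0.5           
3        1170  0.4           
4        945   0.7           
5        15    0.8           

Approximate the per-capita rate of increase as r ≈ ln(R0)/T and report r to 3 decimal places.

0.157

lx = nx/n0 = nx/1500: 1, 0.94, 0.93, 0.78, 0.63, 0.01
R0 = Σ lx·mx = 0 + 0.282 + 0.465 + 0.312 + 0.441 + 0.008 = 1.508
Σ x·lx·mx = 3.952; T = 3.952/1.508 = 2.62069…
r ≈ ln(R0)/T = ln(1.508)/2.62069… = 0.15675… → 0.157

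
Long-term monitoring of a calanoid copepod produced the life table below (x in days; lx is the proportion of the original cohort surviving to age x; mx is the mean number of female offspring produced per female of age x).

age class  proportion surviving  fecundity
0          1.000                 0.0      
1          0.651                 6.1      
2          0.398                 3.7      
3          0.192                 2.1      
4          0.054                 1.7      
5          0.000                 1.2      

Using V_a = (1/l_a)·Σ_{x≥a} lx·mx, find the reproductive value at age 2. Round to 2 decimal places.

4.94

lx·mx for x ≥ 2: 1.4726, 0.4032, 0.0918, 0 → sum = 1.9676
V_2 = 1.9676 / l_2 = 1.9676 / 0.398 = 4.943719… → 4.94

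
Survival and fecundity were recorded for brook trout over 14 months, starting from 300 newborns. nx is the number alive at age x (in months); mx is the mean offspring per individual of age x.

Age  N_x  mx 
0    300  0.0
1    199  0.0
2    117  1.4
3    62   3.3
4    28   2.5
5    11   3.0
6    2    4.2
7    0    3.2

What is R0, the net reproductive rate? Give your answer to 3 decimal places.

lx = nx/n0 = nx/300: 1, 0.66333…, 0.39, 0.20667…, 0.09333…, 0.03667…, 0.00667…, 0
lx·mx by age: 0, 0, 0.546, 0.682…, 0.233333…, 0.11…, 0.028…, 0
R0 = Σ lx·mx = 1.599333… → 1.599

1.599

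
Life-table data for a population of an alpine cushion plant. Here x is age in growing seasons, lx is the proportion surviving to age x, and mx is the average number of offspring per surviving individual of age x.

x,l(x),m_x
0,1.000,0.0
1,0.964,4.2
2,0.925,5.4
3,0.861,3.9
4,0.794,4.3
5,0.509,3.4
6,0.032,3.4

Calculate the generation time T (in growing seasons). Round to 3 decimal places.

2.666

lx·mx: 0, 4.0488, 4.995, 3.3579, 3.4142, 1.7306, 0.1088 → R0 = 17.6553
x·lx·mx: 0, 4.0488, 9.99, 10.0737, 13.6568, 8.653, 0.6528 → Σ = 47.0751
T = 47.0751 / 17.6553 = 2.666344… → 2.666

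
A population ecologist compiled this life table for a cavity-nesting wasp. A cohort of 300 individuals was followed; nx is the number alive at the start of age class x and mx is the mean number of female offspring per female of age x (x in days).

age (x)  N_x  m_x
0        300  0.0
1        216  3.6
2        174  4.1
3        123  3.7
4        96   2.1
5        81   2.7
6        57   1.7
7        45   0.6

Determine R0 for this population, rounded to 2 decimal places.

lx = nx/n0 = nx/300: 1, 0.72, 0.58, 0.41, 0.32, 0.27, 0.19, 0.15
lx·mx by age: 0, 2.592, 2.378, 1.517, 0.672, 0.729, 0.323, 0.09
R0 = Σ lx·mx = 8.301 → 8.30

8.30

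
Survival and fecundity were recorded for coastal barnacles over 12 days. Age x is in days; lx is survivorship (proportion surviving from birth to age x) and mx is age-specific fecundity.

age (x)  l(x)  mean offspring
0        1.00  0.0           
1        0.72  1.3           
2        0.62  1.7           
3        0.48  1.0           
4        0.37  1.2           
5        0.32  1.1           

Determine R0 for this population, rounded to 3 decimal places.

3.266

lx·mx by age: 0, 0.936, 1.054, 0.48, 0.444, 0.352
R0 = Σ lx·mx = 3.266 → 3.266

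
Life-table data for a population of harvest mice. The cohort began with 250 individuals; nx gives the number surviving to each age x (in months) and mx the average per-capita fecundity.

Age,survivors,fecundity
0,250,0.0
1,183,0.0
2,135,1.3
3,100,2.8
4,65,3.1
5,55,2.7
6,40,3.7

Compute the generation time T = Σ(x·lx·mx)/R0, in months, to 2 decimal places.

3.80

lx = nx/n0 = nx/250: 1, 0.732, 0.54, 0.4, 0.26, 0.22, 0.16
lx·mx: 0, 0, 0.702, 1.12, 0.806, 0.594, 0.592 → R0 = 3.814
x·lx·mx: 0, 0, 1.404, 3.36, 3.224, 2.97, 3.552 → Σ = 14.51
T = 14.51 / 3.814 = 3.804405… → 3.80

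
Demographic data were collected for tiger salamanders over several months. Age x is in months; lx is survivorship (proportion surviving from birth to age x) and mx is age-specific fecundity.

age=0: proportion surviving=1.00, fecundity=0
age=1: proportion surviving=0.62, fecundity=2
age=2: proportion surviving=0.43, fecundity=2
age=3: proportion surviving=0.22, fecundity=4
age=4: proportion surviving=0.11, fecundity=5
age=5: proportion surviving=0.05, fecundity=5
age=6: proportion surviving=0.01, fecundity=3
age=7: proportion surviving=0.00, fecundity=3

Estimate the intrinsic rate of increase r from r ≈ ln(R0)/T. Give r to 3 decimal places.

R0 = Σ lx·mx = 0 + 1.24 + 0.86 + 0.88 + 0.55 + 0.25 + 0.03 + 0 = 3.81
Σ x·lx·mx = 9.23; T = 9.23/3.81 = 2.42257…
r ≈ ln(R0)/T = ln(3.81)/2.42257… = 0.55215… → 0.552

0.552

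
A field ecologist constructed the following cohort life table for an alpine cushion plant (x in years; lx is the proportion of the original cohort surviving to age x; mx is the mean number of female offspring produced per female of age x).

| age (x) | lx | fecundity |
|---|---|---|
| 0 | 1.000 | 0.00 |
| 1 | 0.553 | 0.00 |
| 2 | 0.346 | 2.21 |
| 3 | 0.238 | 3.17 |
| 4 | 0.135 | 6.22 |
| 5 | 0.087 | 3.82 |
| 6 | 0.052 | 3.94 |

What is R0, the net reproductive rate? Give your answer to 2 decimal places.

lx·mx by age: 0, 0, 0.76466, 0.75446, 0.8397, 0.33234, 0.20488
R0 = Σ lx·mx = 2.89604 → 2.90

2.90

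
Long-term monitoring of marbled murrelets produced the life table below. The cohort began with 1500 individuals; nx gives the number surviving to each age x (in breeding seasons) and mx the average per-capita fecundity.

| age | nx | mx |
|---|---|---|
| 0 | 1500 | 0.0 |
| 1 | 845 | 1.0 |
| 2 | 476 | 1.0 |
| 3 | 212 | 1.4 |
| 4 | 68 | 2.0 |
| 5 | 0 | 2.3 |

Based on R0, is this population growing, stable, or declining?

growing

lx = nx/n0 = nx/1500: 1, 0.56333…, 0.31733…, 0.14133…, 0.04533…, 0
R0 = Σ lx·mx = 0 + 0.563333… + 0.317333… + 0.197867… + 0.090667… + 0 = 1.1692…
R0 > 1, so the population is growing.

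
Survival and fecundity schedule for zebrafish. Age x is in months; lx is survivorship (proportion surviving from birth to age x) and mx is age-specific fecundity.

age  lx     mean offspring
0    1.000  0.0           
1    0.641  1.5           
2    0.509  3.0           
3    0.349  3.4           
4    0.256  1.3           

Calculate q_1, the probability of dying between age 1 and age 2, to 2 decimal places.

q_1 = (l_1 − l_2) / l_1 = (0.641 − 0.509) / 0.641
     = 0.132 / 0.641 = 0.205928… → 0.21

0.21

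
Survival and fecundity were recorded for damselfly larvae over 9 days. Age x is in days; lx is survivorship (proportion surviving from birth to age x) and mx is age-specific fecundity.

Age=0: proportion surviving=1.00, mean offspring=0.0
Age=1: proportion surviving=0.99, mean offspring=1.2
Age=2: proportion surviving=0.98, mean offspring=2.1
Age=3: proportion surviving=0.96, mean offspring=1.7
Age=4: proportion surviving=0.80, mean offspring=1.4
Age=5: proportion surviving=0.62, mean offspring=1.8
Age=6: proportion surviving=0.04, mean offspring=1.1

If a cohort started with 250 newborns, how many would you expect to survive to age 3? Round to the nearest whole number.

240

Expected survivors = N0 · l_3 = 250 × 0.96 = 240 → 240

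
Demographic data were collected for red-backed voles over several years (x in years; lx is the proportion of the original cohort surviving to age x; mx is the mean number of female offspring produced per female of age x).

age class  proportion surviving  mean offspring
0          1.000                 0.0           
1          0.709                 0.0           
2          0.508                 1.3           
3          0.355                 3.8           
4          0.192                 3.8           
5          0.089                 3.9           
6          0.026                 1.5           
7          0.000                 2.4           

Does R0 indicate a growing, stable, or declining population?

R0 = Σ lx·mx = 0 + 0 + 0.6604 + 1.349 + 0.7296 + 0.3471 + 0.039 + 0 = 3.1251
R0 > 1, so the population is growing.

growing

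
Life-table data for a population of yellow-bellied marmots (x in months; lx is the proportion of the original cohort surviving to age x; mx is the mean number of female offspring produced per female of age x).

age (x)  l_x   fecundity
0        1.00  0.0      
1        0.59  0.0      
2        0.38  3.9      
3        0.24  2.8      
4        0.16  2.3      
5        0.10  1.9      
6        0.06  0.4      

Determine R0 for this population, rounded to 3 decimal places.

2.736

lx·mx by age: 0, 0, 1.482, 0.672, 0.368, 0.19, 0.024
R0 = Σ lx·mx = 2.736 → 2.736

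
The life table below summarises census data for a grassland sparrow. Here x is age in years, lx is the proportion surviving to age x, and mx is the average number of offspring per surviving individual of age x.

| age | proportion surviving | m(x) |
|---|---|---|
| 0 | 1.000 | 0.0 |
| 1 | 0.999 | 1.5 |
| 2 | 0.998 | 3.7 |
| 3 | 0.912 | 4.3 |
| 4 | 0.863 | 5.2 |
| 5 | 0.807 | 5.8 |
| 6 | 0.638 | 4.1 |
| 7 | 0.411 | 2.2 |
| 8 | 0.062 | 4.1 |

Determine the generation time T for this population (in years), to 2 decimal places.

3.90

lx·mx: 0, 1.4985, 3.6926, 3.9216, 4.4876, 4.6806, 2.6158, 0.9042, 0.2542 → R0 = 22.0551
x·lx·mx: 0, 1.4985, 7.3852, 11.7648, 17.9504, 23.403, 15.6948, 6.3294, 2.0336 → Σ = 86.0597
T = 86.0597 / 22.0551 = 3.902032… → 3.90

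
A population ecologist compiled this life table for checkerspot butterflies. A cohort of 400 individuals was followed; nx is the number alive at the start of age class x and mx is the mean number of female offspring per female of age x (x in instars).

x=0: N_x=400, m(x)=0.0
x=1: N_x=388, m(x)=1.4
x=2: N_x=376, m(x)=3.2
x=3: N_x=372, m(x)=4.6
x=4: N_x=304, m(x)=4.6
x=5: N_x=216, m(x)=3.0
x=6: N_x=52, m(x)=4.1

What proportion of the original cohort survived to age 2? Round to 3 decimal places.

l_2 = n_2/n_0 = 376/400 = 0.94 → 0.940

0.940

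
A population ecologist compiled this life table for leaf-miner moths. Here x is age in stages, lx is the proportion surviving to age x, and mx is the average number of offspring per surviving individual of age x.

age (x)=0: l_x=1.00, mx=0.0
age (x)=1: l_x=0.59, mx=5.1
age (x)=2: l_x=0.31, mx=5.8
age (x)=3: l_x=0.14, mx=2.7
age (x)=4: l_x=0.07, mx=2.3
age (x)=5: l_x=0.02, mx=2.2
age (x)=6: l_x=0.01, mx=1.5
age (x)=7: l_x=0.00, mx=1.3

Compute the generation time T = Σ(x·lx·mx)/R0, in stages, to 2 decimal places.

1.61

lx·mx: 0, 3.009, 1.798, 0.378, 0.161, 0.044, 0.015, 0 → R0 = 5.405
x·lx·mx: 0, 3.009, 3.596, 1.134, 0.644, 0.22, 0.09, 0 → Σ = 8.693
T = 8.693 / 5.405 = 1.608326… → 1.61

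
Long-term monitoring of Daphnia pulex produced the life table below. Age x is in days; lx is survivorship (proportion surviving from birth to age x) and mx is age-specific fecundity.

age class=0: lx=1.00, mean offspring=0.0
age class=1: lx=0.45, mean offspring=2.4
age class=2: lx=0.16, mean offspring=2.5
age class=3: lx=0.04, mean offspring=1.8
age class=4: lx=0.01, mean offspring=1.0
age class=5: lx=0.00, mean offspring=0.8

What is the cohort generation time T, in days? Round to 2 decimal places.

lx·mx: 0, 1.08, 0.4, 0.072, 0.01, 0 → R0 = 1.562
x·lx·mx: 0, 1.08, 0.8, 0.216, 0.04, 0 → Σ = 2.136
T = 2.136 / 1.562 = 1.367478… → 1.37

1.37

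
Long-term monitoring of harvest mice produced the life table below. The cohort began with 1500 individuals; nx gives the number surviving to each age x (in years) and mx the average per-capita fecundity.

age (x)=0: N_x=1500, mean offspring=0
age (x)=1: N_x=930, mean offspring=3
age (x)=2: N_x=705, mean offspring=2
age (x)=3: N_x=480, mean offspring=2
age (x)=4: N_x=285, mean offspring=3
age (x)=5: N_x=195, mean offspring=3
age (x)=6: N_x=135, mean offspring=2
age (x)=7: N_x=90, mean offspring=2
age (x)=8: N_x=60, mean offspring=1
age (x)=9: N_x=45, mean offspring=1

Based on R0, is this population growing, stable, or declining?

lx = nx/n0 = nx/1500: 1, 0.62, 0.47, 0.32, 0.19, 0.13, 0.09, 0.06, 0.04, 0.03
R0 = Σ lx·mx = 0 + 1.86 + 0.94 + 0.64 + 0.57 + 0.39 + 0.18 + 0.12 + 0.04 + 0.03 = 4.77
R0 > 1, so the population is growing.

growing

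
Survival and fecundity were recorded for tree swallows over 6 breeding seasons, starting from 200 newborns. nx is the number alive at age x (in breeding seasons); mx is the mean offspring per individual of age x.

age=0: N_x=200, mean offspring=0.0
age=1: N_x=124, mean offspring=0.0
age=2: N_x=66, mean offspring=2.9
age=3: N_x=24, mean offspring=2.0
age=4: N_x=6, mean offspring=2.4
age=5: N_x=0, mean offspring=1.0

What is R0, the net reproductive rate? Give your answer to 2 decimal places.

1.27

lx = nx/n0 = nx/200: 1, 0.62, 0.33, 0.12, 0.03, 0
lx·mx by age: 0, 0, 0.957, 0.24, 0.072, 0
R0 = Σ lx·mx = 1.269 → 1.27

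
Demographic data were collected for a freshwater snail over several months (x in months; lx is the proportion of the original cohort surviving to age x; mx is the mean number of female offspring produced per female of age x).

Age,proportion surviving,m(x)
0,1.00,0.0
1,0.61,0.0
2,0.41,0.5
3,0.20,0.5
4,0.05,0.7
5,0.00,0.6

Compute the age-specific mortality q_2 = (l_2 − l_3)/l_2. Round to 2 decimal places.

q_2 = (l_2 − l_3) / l_2 = (0.41 − 0.2) / 0.41
     = 0.21 / 0.41 = 0.512195… → 0.51

0.51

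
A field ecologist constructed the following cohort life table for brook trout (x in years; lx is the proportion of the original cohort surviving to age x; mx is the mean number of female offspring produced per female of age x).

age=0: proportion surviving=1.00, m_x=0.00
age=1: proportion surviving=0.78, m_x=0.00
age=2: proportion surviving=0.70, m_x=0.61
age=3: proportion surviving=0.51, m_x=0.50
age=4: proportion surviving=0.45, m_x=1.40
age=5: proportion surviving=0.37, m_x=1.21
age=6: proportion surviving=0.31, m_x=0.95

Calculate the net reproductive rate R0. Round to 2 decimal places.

lx·mx by age: 0, 0, 0.427, 0.255, 0.63, 0.4477, 0.2945
R0 = Σ lx·mx = 2.0542 → 2.05

2.05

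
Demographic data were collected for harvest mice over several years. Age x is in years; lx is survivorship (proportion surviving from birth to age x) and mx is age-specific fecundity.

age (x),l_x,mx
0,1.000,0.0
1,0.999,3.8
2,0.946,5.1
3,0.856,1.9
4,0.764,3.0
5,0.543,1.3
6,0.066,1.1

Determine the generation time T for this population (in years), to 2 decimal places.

lx·mx: 0, 3.7962, 4.8246, 1.6264, 2.292, 0.7059, 0.0726 → R0 = 13.3177
x·lx·mx: 0, 3.7962, 9.6492, 4.8792, 9.168, 3.5295, 0.4356 → Σ = 31.4577
T = 31.4577 / 13.3177 = 2.362097… → 2.36

2.36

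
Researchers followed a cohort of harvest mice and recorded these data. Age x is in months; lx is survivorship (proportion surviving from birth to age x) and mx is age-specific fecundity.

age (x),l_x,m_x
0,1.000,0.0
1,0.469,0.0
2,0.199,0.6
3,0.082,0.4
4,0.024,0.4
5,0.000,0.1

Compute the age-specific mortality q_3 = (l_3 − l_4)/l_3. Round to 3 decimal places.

0.707

q_3 = (l_3 − l_4) / l_3 = (0.082 − 0.024) / 0.082
     = 0.058 / 0.082 = 0.707317… → 0.707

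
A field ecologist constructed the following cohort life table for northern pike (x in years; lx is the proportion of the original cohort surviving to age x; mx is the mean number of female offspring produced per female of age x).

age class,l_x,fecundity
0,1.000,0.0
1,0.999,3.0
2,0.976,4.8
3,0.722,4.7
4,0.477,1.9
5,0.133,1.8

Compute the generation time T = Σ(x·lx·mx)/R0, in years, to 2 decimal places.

lx·mx: 0, 2.997, 4.6848, 3.3934, 0.9063, 0.2394 → R0 = 12.2209
x·lx·mx: 0, 2.997, 9.3696, 10.1802, 3.6252, 1.197 → Σ = 27.369
T = 27.369 / 12.2209 = 2.239524… → 2.24

2.24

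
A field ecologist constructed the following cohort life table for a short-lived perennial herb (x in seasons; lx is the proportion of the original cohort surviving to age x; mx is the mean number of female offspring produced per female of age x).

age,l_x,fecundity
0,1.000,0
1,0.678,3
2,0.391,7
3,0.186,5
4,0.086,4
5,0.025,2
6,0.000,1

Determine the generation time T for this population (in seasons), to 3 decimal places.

lx·mx: 0, 2.034, 2.737, 0.93, 0.344, 0.05, 0 → R0 = 6.095
x·lx·mx: 0, 2.034, 5.474, 2.79, 1.376, 0.25, 0 → Σ = 11.924
T = 11.924 / 6.095 = 1.956358… → 1.956

1.956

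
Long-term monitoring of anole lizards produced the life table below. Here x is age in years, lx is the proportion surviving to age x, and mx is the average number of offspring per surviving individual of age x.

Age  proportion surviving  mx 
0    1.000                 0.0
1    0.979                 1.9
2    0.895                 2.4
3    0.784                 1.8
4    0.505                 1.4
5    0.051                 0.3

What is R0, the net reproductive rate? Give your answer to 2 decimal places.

lx·mx by age: 0, 1.8601, 2.148, 1.4112, 0.707, 0.0153
R0 = Σ lx·mx = 6.1416 → 6.14

6.14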